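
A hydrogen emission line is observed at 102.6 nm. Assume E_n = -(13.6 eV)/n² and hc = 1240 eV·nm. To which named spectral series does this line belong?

Lyman

ΔE = 1240/102.6 = 12.09 eV.
This matches 13.6 × (1/1² − 1/3²), so n_f = 1: the Lyman series.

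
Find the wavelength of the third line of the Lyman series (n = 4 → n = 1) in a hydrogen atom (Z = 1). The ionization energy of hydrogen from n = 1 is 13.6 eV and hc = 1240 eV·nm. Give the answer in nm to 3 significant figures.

The Lyman series terminates on n_f = 1; the third line has n_i = 1+3 = 4.
ΔE = 13.60 × (1/1² − 1/4²) = 12.75 eV.
λ = 1240 / 12.75 = 97.3 nm.

97.3 nm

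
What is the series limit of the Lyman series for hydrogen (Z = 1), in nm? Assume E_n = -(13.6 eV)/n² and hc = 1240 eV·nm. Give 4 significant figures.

The Lyman series has lower level n_f = 1; the series limit corresponds to n_i → ∞.
ΔE_max = 13.6 × 1 / 1² = 13.60 eV.
λ_min = 1240 / 13.60 = 91.18 nm.

91.18 nm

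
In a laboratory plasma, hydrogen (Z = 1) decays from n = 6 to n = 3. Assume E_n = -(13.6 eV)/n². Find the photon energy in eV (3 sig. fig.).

1.13 eV

E_6 = −13.60/36 = −0.3778 eV and E_3 = −13.60/9 = −1.511 eV.
The photon energy is |E_6 − E_3| = 1.13 eV.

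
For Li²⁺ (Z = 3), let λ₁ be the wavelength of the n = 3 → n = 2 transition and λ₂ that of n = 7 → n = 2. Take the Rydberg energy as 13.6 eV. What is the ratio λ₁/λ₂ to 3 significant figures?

λ ∝ 1/ΔE ∝ 1/(1/n_f² − 1/n_i²), and the Z² and hc factors cancel in the ratio.
λ₁/λ₂ = (1/2² − 1/7²)/(1/2² − 1/3²) = 0.2296/0.1389 = 1.65.

1.65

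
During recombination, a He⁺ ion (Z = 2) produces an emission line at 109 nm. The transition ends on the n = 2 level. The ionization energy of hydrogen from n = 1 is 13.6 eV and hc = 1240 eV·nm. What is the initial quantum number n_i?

The photon energy is ΔE = hc/λ = 1240 / 109 = 11.38 eV.
With Z = 2, ΔE = 54.40 × (1/n_f² − 1/n_i²), so 1/n_f² − 1/n_i² = 0.2091.
With n_f = 2: 1/n_i² = 1/4 − 0.2091 = 0.04088, so n_i ≈ 4.95.

n_i = 5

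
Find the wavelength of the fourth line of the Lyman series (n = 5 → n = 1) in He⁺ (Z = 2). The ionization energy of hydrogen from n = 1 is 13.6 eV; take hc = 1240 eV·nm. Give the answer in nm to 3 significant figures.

The Lyman series terminates on n_f = 1; the fourth line has n_i = 1+4 = 5.
ΔE = 54.40 × (1/1² − 1/5²) = 52.22 eV.
λ = 1240 / 52.22 = 23.7 nm.

23.7 nm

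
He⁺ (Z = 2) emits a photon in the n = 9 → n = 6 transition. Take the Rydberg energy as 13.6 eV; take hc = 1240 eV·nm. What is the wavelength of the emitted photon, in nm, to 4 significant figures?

1477 nm

For Z = 2 the level energies scale as Z², so the effective Rydberg energy is 13.6 × 4 = 54.40 eV.
ΔE = 54.40 × (1/6² − 1/9²) = 54.40 × 0.01543 = 0.8395 eV.
λ = hc/ΔE = 1240 / 0.8395 = 1477 nm.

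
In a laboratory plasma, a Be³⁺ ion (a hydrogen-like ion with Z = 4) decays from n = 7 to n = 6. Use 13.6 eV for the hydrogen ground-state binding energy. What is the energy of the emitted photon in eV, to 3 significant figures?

1.60 eV

The Bohr energies scale as Z², so for Z = 4: E_n = −217.6/n² eV.
E_7 = −217.6/49 = −4.441 eV and E_6 = −217.6/36 = −6.044 eV.
The photon energy is |E_7 − E_6| = 1.60 eV.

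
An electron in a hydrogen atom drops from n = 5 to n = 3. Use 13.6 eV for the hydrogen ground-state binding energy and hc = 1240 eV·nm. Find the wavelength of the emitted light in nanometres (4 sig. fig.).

ΔE = 13.60 × (1/3² − 1/5²) = 13.60 × 0.07111 = 0.9671 eV.
λ = hc/ΔE = 1240 / 0.9671 = 1282 nm.
This line belongs to the Paschen series.

1282 nm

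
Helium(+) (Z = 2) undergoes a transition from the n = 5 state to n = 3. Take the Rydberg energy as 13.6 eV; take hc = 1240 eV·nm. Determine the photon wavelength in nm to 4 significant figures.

For Z = 2 the level energies scale as Z², so the effective Rydberg energy is 13.6 × 4 = 54.40 eV.
ΔE = 54.40 × (1/3² − 1/5²) = 54.40 × 0.07111 = 3.868 eV.
λ = hc/ΔE = 1240 / 3.868 = 320.5 nm.

320.5 nm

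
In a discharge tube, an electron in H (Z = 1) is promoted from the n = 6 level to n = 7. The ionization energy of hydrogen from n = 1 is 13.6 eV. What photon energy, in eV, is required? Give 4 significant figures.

0.1002 eV

E_7 = −13.60/49 = −0.2776 eV and E_6 = −13.60/36 = −0.3778 eV.
The photon energy is |E_7 − E_6| = 0.1002 eV.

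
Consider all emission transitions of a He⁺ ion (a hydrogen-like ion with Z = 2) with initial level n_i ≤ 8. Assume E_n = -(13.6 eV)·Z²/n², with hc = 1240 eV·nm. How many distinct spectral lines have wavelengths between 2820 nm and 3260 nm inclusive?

1

Enumerate all n_i → n_f pairs with 1 ≤ n_f < n_i ≤ 8 and compute λ = 1240 / [13.6·4·(1/n_f² − 1/n_i²)].
Lines falling in [2820, 3260] nm: 7→6 (3093 nm).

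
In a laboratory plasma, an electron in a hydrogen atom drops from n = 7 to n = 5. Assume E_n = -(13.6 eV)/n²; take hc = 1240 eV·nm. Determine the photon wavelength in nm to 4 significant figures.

ΔE = 13.60 × (1/5² − 1/7²) = 13.60 × 0.01959 = 0.2664 eV.
λ = hc/ΔE = 1240 / 0.2664 = 4654 nm.

4654 nm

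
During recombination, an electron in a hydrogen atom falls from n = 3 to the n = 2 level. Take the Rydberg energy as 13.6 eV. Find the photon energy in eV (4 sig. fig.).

E_3 = −13.60/9 = −1.511 eV and E_2 = −13.60/4 = −3.400 eV.
The photon energy is |E_3 − E_2| = 1.889 eV.

1.889 eV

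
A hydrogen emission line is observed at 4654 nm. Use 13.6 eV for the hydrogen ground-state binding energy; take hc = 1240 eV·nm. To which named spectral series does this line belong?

Pfund

ΔE = 1240/4654 = 0.2664 eV.
This matches 13.6 × (1/5² − 1/7²), so n_f = 5: the Pfund series.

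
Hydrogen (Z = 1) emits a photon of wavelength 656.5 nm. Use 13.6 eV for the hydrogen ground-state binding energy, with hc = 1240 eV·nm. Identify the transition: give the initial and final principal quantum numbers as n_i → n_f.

n_i = 3, n_f = 2

The photon energy is ΔE = hc/λ = 1240 / 656.5 = 1.889 eV.
With Z = 1, ΔE = 13.60 × (1/n_f² − 1/n_i²), so 1/n_f² − 1/n_i² = 0.1389.
Trying n_f = 2 gives 1/n_i² = 0.1111, i.e. n_i ≈ 3; this pair matches.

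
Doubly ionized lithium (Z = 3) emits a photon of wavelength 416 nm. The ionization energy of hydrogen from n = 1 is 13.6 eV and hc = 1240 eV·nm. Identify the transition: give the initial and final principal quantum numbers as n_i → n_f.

The photon energy is ΔE = hc/λ = 1240 / 416 = 2.981 eV.
With Z = 3, ΔE = 122.4 × (1/n_f² − 1/n_i²), so 1/n_f² − 1/n_i² = 0.02435.
Trying n_f = 5 gives 1/n_i² = 0.01565, i.e. n_i ≈ 8; this pair matches.

n_i = 8, n_f = 5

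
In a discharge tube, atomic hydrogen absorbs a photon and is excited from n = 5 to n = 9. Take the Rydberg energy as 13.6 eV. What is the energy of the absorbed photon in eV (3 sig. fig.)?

E_9 = −13.60/81 = −0.1679 eV and E_5 = −13.60/25 = −0.5440 eV.
The photon energy is |E_9 − E_5| = 0.376 eV.

0.376 eV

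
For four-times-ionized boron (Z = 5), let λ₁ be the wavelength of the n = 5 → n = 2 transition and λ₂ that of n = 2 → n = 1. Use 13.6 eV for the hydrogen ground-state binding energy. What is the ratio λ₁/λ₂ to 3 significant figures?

3.57

λ ∝ 1/ΔE ∝ 1/(1/n_f² − 1/n_i²), and the Z² and hc factors cancel in the ratio.
λ₁/λ₂ = (1/1² − 1/2²)/(1/2² − 1/5²) = 0.7500/0.2100 = 3.57.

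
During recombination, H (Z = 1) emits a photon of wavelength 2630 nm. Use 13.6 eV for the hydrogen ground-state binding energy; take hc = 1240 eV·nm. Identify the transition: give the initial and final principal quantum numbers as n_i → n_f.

The photon energy is ΔE = hc/λ = 1240 / 2630 = 0.4715 eV.
With Z = 1, ΔE = 13.60 × (1/n_f² − 1/n_i²), so 1/n_f² − 1/n_i² = 0.03467.
Trying n_f = 4 gives 1/n_i² = 0.02783, i.e. n_i ≈ 6; this pair matches.

n_i = 6, n_f = 4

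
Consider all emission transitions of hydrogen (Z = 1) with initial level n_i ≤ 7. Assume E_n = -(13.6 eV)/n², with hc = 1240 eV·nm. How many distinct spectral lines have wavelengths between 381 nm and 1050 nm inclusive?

6

Enumerate all n_i → n_f pairs with 1 ≤ n_f < n_i ≤ 7 and compute λ = 1240 / [13.6·1·(1/n_f² − 1/n_i²)].
Lines falling in [381, 1050] nm: 7→2 (397.1 nm), 6→2 (410.3 nm), 5→2 (434.2 nm), 4→2 (486.3 nm), 3→2 (656.5 nm), 7→3 (1005 nm).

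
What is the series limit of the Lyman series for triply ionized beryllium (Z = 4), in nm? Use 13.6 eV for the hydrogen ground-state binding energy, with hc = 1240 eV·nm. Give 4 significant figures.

5.699 nm

The Lyman series has lower level n_f = 1; the series limit corresponds to n_i → ∞.
ΔE_max = 13.6 × 16 / 1² = 217.6 eV.
λ_min = 1240 / 217.6 = 5.699 nm.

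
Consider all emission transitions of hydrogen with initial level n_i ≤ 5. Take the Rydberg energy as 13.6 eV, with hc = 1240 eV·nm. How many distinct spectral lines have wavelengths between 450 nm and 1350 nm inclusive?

3

Enumerate all n_i → n_f pairs with 1 ≤ n_f < n_i ≤ 5 and compute λ = 1240 / [13.6·1·(1/n_f² − 1/n_i²)].
Lines falling in [450, 1350] nm: 4→2 (486.3 nm), 3→2 (656.5 nm), 5→3 (1282 nm).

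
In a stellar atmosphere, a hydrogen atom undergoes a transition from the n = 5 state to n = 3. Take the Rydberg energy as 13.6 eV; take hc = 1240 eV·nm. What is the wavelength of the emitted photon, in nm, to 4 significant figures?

1282 nm

ΔE = 13.60 × (1/3² − 1/5²) = 13.60 × 0.07111 = 0.9671 eV.
λ = hc/ΔE = 1240 / 0.9671 = 1282 nm.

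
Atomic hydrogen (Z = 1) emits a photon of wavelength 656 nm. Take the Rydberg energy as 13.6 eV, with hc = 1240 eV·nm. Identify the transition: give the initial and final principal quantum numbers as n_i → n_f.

n_i = 3, n_f = 2

The photon energy is ΔE = hc/λ = 1240 / 656 = 1.890 eV.
With Z = 1, ΔE = 13.60 × (1/n_f² − 1/n_i²), so 1/n_f² − 1/n_i² = 0.1390.
Trying n_f = 2 gives 1/n_i² = 0.1110, i.e. n_i ≈ 3; this pair matches.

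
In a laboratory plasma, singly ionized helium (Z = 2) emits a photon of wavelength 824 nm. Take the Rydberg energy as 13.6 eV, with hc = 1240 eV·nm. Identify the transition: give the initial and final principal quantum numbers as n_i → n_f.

The photon energy is ΔE = hc/λ = 1240 / 824 = 1.505 eV.
With Z = 2, ΔE = 54.40 × (1/n_f² − 1/n_i²), so 1/n_f² − 1/n_i² = 0.02766.
Trying n_f = 5 gives 1/n_i² = 0.01234, i.e. n_i ≈ 9; this pair matches.

n_i = 9, n_f = 5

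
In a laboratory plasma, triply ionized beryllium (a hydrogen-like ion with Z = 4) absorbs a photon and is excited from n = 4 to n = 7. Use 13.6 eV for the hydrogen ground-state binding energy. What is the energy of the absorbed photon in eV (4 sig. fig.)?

9.159 eV

The Bohr energies scale as Z², so for Z = 4: E_n = −217.6/n² eV.
E_7 = −217.6/49 = −4.441 eV and E_4 = −217.6/16 = −13.60 eV.
The photon energy is |E_7 − E_4| = 9.159 eV.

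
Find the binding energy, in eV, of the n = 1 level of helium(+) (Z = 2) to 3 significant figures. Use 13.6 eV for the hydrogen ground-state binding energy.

E_n = −13.6 Z²/n² = −54.40/n² eV for Z = 2.
E_1 = −54.40/1 = −54.4 eV, so ionization (to E = 0) requires 54.4 eV.

54.4 eV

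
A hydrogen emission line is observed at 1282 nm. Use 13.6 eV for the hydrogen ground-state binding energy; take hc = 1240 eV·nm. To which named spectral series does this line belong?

ΔE = 1240/1282 = 0.9672 eV.
This matches 13.6 × (1/3² − 1/5²), so n_f = 3: the Paschen series.

Paschen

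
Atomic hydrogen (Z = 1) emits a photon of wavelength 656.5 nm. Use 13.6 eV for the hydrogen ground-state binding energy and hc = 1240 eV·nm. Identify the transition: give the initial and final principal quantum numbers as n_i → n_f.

n_i = 3, n_f = 2

The photon energy is ΔE = hc/λ = 1240 / 656.5 = 1.889 eV.
With Z = 1, ΔE = 13.60 × (1/n_f² − 1/n_i²), so 1/n_f² − 1/n_i² = 0.1389.
Trying n_f = 2 gives 1/n_i² = 0.1111, i.e. n_i ≈ 3; this pair matches.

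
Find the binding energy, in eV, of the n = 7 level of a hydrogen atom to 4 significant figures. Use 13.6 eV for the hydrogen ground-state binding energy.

E_7 = −13.60/49 = −0.2776 eV, so ionization (to E = 0) requires 0.2776 eV.

0.2776 eV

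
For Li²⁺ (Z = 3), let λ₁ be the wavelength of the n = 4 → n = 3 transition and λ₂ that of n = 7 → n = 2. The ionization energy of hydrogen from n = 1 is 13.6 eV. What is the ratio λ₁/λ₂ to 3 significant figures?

λ ∝ 1/ΔE ∝ 1/(1/n_f² − 1/n_i²), and the Z² and hc factors cancel in the ratio.
λ₁/λ₂ = (1/2² − 1/7²)/(1/3² − 1/4²) = 0.2296/0.04861 = 4.72.

4.72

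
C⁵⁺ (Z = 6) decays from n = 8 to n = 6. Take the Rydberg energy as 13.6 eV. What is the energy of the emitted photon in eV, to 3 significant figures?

The Bohr energies scale as Z², so for Z = 6: E_n = −489.6/n² eV.
E_8 = −489.6/64 = −7.650 eV and E_6 = −489.6/36 = −13.60 eV.
The photon energy is |E_8 − E_6| = 5.95 eV.

5.95 eV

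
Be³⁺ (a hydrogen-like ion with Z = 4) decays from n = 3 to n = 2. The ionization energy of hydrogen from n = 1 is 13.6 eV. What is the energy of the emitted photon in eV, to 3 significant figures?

The Bohr energies scale as Z², so for Z = 4: E_n = −217.6/n² eV.
E_3 = −217.6/9 = −24.18 eV and E_2 = −217.6/4 = −54.40 eV.
The photon energy is |E_3 − E_2| = 30.2 eV.

30.2 eV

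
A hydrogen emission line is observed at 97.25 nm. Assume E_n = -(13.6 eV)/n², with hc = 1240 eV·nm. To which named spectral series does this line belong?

ΔE = 1240/97.25 = 12.75 eV.
This matches 13.6 × (1/1² − 1/4²), so n_f = 1: the Lyman series.

Lyman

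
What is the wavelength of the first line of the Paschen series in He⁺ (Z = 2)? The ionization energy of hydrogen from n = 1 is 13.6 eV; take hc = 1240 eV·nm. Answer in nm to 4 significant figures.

468.9 nm

The Paschen series terminates on n_f = 3; the first line has n_i = 3+1 = 4.
ΔE = 54.40 × (1/3² − 1/4²) = 2.644 eV.
λ = 1240 / 2.644 = 468.9 nm.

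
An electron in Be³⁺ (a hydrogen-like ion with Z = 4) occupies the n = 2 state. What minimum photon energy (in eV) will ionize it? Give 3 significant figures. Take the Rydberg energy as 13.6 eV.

54.4 eV

E_n = −13.6 Z²/n² = −217.6/n² eV for Z = 4.
E_2 = −217.6/4 = −54.4 eV, so ionization (to E = 0) requires 54.4 eV.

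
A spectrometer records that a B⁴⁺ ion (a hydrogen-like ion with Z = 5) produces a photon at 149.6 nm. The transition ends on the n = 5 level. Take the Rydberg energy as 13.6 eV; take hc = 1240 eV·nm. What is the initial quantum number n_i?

n_i = 8

The photon energy is ΔE = hc/λ = 1240 / 149.6 = 8.289 eV.
With Z = 5, ΔE = 340.0 × (1/n_f² − 1/n_i²), so 1/n_f² − 1/n_i² = 0.02438.
With n_f = 5: 1/n_i² = 1/25 − 0.02438 = 0.01562, so n_i ≈ 8.00.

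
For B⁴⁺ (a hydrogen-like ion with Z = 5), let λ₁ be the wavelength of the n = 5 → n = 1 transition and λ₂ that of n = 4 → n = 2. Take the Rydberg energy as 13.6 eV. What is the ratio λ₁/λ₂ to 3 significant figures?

0.195

λ ∝ 1/ΔE ∝ 1/(1/n_f² − 1/n_i²), and the Z² and hc factors cancel in the ratio.
λ₁/λ₂ = (1/2² − 1/4²)/(1/1² − 1/5²) = 0.1875/0.9600 = 0.195.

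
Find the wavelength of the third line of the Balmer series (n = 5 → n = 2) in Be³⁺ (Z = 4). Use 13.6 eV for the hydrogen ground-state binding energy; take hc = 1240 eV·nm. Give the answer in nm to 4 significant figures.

27.14 nm

The Balmer series terminates on n_f = 2; the third line has n_i = 2+3 = 5.
ΔE = 217.6 × (1/2² − 1/5²) = 45.70 eV.
λ = 1240 / 45.70 = 27.14 nm.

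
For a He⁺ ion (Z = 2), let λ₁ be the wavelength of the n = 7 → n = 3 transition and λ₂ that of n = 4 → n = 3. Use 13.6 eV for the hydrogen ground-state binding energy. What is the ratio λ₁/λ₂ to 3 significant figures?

λ ∝ 1/ΔE ∝ 1/(1/n_f² − 1/n_i²), and the Z² and hc factors cancel in the ratio.
λ₁/λ₂ = (1/3² − 1/4²)/(1/3² − 1/7²) = 0.04861/0.09070 = 0.536.

0.536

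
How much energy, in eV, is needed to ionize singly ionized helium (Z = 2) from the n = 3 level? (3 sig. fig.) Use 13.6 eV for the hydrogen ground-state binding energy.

E_n = −13.6 Z²/n² = −54.40/n² eV for Z = 2.
E_3 = −54.40/9 = −6.04 eV, so ionization (to E = 0) requires 6.04 eV.

6.04 eV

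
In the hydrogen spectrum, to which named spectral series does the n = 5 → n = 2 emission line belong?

Balmer

The series is set by the lower level: n_f = 2 is the Balmer series.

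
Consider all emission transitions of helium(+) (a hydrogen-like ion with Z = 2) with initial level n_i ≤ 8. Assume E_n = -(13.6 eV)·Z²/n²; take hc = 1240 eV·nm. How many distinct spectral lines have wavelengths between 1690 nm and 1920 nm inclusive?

2

Enumerate all n_i → n_f pairs with 1 ≤ n_f < n_i ≤ 8 and compute λ = 1240 / [13.6·4·(1/n_f² − 1/n_i²)].
Lines falling in [1690, 1920] nm: 6→5 (1865 nm), 8→6 (1876 nm).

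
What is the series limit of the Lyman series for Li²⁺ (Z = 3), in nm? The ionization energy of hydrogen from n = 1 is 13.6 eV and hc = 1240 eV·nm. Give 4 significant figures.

The Lyman series has lower level n_f = 1; the series limit corresponds to n_i → ∞.
ΔE_max = 13.6 × 9 / 1² = 122.4 eV.
λ_min = 1240 / 122.4 = 10.13 nm.

10.13 nm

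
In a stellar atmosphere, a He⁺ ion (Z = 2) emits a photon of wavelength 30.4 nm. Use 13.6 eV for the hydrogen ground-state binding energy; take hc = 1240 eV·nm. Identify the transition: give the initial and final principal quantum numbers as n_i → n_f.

n_i = 2, n_f = 1

The photon energy is ΔE = hc/λ = 1240 / 30.4 = 40.79 eV.
With Z = 2, ΔE = 54.40 × (1/n_f² − 1/n_i²), so 1/n_f² − 1/n_i² = 0.7498.
Trying n_f = 1 gives 1/n_i² = 0.2502, i.e. n_i ≈ 2; this pair matches.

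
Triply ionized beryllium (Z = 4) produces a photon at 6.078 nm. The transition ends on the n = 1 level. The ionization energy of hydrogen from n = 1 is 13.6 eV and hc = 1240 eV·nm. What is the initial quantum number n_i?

n_i = 4

The photon energy is ΔE = hc/λ = 1240 / 6.078 = 204.0 eV.
With Z = 4, ΔE = 217.6 × (1/n_f² − 1/n_i²), so 1/n_f² − 1/n_i² = 0.9376.
With n_f = 1: 1/n_i² = 1/1 − 0.9376 = 0.06243, so n_i ≈ 4.00.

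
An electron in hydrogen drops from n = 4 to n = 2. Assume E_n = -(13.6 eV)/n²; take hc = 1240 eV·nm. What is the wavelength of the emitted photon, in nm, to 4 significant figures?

ΔE = 13.60 × (1/2² − 1/4²) = 13.60 × 0.1875 = 2.550 eV.
λ = hc/ΔE = 1240 / 2.550 = 486.3 nm.
This line belongs to the Balmer series.

486.3 nm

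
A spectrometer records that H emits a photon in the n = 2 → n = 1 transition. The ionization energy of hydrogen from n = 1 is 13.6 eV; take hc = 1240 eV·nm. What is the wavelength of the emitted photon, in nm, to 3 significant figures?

122 nm

ΔE = 13.60 × (1/1² − 1/2²) = 13.60 × 0.7500 = 10.20 eV.
λ = hc/ΔE = 1240 / 10.20 = 122 nm.
This line belongs to the Lyman series.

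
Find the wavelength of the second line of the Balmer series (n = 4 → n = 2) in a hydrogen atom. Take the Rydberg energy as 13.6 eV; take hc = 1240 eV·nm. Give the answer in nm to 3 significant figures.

The Balmer series terminates on n_f = 2; the second line has n_i = 2+2 = 4.
ΔE = 13.60 × (1/2² − 1/4²) = 2.550 eV.
λ = 1240 / 2.550 = 486 nm.

486 nm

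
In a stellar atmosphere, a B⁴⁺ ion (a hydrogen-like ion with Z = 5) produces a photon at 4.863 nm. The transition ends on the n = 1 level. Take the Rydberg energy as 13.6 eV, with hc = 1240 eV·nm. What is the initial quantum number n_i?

The photon energy is ΔE = hc/λ = 1240 / 4.863 = 255.0 eV.
With Z = 5, ΔE = 340.0 × (1/n_f² − 1/n_i²), so 1/n_f² − 1/n_i² = 0.7500.
With n_f = 1: 1/n_i² = 1/1 − 0.7500 = 0.2500, so n_i ≈ 2.00.

n_i = 2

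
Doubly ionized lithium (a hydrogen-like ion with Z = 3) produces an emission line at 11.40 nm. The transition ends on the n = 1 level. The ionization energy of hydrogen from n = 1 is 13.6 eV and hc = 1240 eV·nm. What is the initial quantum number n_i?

The photon energy is ΔE = hc/λ = 1240 / 11.40 = 108.8 eV.
With Z = 3, ΔE = 122.4 × (1/n_f² − 1/n_i²), so 1/n_f² − 1/n_i² = 0.8887.
With n_f = 1: 1/n_i² = 1/1 − 0.8887 = 0.1113, so n_i ≈ 3.00.

n_i = 3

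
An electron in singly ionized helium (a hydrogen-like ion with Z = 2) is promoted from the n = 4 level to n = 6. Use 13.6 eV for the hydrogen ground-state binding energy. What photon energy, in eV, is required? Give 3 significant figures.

The Bohr energies scale as Z², so for Z = 2: E_n = −54.40/n² eV.
E_6 = −54.40/36 = −1.511 eV and E_4 = −54.40/16 = −3.400 eV.
The photon energy is |E_6 − E_4| = 1.89 eV.

1.89 eV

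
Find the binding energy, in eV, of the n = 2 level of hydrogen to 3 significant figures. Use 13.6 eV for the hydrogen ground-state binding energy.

3.40 eV

E_2 = −13.60/4 = −3.40 eV, so ionization (to E = 0) requires 3.40 eV.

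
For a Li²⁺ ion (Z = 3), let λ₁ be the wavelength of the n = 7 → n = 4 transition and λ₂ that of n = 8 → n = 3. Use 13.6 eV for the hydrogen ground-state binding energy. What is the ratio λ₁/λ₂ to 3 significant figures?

2.27

λ ∝ 1/ΔE ∝ 1/(1/n_f² − 1/n_i²), and the Z² and hc factors cancel in the ratio.
λ₁/λ₂ = (1/3² − 1/8²)/(1/4² − 1/7²) = 0.09549/0.04209 = 2.27.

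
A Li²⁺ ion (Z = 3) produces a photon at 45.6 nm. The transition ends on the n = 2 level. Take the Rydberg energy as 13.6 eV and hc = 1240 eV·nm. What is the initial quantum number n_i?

The photon energy is ΔE = hc/λ = 1240 / 45.6 = 27.19 eV.
With Z = 3, ΔE = 122.4 × (1/n_f² − 1/n_i²), so 1/n_f² − 1/n_i² = 0.2222.
With n_f = 2: 1/n_i² = 1/4 − 0.2222 = 0.02784, so n_i ≈ 5.99.

n_i = 6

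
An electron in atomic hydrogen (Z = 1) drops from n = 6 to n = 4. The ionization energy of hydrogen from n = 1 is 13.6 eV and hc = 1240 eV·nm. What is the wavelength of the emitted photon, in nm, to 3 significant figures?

2630 nm

ΔE = 13.60 × (1/4² − 1/6²) = 13.60 × 0.03472 = 0.4722 eV.
λ = hc/ΔE = 1240 / 0.4722 = 2630 nm.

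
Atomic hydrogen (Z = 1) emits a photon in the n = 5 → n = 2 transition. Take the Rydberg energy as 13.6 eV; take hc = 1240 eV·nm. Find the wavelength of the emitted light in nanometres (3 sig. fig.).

ΔE = 13.60 × (1/2² − 1/5²) = 13.60 × 0.2100 = 2.856 eV.
λ = hc/ΔE = 1240 / 2.856 = 434 nm.

434 nm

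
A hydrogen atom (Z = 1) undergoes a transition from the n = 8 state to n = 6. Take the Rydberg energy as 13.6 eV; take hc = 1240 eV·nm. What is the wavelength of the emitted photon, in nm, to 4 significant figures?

ΔE = 13.60 × (1/6² − 1/8²) = 13.60 × 0.01215 = 0.1653 eV.
λ = hc/ΔE = 1240 / 0.1653 = 7503 nm.

7503 nm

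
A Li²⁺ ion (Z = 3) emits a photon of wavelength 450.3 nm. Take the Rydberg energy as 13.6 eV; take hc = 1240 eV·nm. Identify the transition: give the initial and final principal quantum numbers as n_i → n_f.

The photon energy is ΔE = hc/λ = 1240 / 450.3 = 2.754 eV.
With Z = 3, ΔE = 122.4 × (1/n_f² − 1/n_i²), so 1/n_f² − 1/n_i² = 0.02250.
Trying n_f = 4 gives 1/n_i² = 0.04000, i.e. n_i ≈ 5; this pair matches.

n_i = 5, n_f = 4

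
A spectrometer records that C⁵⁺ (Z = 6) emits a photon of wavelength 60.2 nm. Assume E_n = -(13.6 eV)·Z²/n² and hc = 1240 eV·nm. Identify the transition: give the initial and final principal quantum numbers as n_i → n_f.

n_i = 7, n_f = 4

The photon energy is ΔE = hc/λ = 1240 / 60.2 = 20.60 eV.
With Z = 6, ΔE = 489.6 × (1/n_f² − 1/n_i²), so 1/n_f² − 1/n_i² = 0.04207.
Trying n_f = 4 gives 1/n_i² = 0.02043, i.e. n_i ≈ 7; this pair matches.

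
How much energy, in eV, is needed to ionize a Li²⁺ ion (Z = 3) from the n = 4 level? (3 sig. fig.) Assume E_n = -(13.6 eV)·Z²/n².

E_n = −13.6 Z²/n² = −122.4/n² eV for Z = 3.
E_4 = −122.4/16 = −7.65 eV, so ionization (to E = 0) requires 7.65 eV.

7.65 eV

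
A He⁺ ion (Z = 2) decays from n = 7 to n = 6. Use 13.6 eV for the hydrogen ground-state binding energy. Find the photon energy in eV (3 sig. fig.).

The Bohr energies scale as Z², so for Z = 2: E_n = −54.40/n² eV.
E_7 = −54.40/49 = −1.110 eV and E_6 = −54.40/36 = −1.511 eV.
The photon energy is |E_7 − E_6| = 0.401 eV.

0.401 eV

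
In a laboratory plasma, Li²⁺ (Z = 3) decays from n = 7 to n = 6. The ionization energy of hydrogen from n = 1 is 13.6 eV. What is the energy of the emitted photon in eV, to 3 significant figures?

0.902 eV

The Bohr energies scale as Z², so for Z = 3: E_n = −122.4/n² eV.
E_7 = −122.4/49 = −2.498 eV and E_6 = −122.4/36 = −3.400 eV.
The photon energy is |E_7 − E_6| = 0.902 eV.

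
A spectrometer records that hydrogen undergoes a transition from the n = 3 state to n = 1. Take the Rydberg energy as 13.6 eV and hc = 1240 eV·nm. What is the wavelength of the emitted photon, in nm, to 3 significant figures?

ΔE = 13.60 × (1/1² − 1/3²) = 13.60 × 0.8889 = 12.09 eV.
λ = hc/ΔE = 1240 / 12.09 = 103 nm.

103 nm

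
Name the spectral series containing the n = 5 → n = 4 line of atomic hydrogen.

The series is set by the lower level: n_f = 4 is the Brackett series.

Brackett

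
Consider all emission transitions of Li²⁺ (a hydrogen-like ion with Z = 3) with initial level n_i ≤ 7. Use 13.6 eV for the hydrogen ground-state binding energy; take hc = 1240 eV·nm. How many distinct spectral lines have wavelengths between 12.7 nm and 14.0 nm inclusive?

1

Enumerate all n_i → n_f pairs with 1 ≤ n_f < n_i ≤ 7 and compute λ = 1240 / [13.6·9·(1/n_f² − 1/n_i²)].
Lines falling in [12.7, 14.0] nm: 2→1 (13.51 nm).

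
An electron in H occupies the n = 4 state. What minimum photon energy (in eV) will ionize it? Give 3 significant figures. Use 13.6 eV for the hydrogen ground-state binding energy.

0.850 eV

E_4 = −13.60/16 = −0.850 eV, so ionization (to E = 0) requires 0.850 eV.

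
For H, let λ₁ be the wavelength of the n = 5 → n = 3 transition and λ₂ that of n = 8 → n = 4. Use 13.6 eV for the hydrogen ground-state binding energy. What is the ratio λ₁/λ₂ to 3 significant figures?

0.659

λ ∝ 1/ΔE ∝ 1/(1/n_f² − 1/n_i²), and the Z² and hc factors cancel in the ratio.
λ₁/λ₂ = (1/4² − 1/8²)/(1/3² − 1/5²) = 0.04688/0.07111 = 0.659.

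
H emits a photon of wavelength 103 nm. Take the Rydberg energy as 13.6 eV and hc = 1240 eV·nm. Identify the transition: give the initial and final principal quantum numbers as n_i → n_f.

The photon energy is ΔE = hc/λ = 1240 / 103 = 12.04 eV.
With Z = 1, ΔE = 13.60 × (1/n_f² − 1/n_i²), so 1/n_f² − 1/n_i² = 0.8852.
Trying n_f = 1 gives 1/n_i² = 0.1148, i.e. n_i ≈ 3; this pair matches.

n_i = 3, n_f = 1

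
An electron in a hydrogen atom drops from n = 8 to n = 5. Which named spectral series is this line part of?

Pfund

The series is set by the lower level: n_f = 5 is the Pfund series.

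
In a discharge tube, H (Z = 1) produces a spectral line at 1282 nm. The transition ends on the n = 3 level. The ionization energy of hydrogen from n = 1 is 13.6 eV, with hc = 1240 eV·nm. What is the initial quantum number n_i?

The photon energy is ΔE = hc/λ = 1240 / 1282 = 0.9672 eV.
With Z = 1, ΔE = 13.60 × (1/n_f² − 1/n_i²), so 1/n_f² − 1/n_i² = 0.07112.
With n_f = 3: 1/n_i² = 1/9 − 0.07112 = 0.03999, so n_i ≈ 5.00.

n_i = 5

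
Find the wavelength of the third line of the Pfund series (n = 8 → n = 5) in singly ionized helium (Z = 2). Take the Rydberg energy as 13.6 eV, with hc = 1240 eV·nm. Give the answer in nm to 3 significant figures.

The Pfund series terminates on n_f = 5; the third line has n_i = 5+3 = 8.
ΔE = 54.40 × (1/5² − 1/8²) = 1.326 eV.
λ = 1240 / 1.326 = 935 nm.

935 nm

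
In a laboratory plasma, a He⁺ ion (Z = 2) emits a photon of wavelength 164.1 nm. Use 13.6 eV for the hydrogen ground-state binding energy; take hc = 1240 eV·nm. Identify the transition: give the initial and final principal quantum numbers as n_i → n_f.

The photon energy is ΔE = hc/λ = 1240 / 164.1 = 7.556 eV.
With Z = 2, ΔE = 54.40 × (1/n_f² − 1/n_i²), so 1/n_f² − 1/n_i² = 0.1389.
Trying n_f = 2 gives 1/n_i² = 0.1111, i.e. n_i ≈ 3; this pair matches.

n_i = 3, n_f = 2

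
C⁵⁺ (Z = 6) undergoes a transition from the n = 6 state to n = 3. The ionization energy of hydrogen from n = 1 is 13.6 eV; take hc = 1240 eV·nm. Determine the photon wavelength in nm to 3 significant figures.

For Z = 6 the level energies scale as Z², so the effective Rydberg energy is 13.6 × 36 = 489.6 eV.
ΔE = 489.6 × (1/3² − 1/6²) = 489.6 × 0.08333 = 40.80 eV.
λ = hc/ΔE = 1240 / 40.80 = 30.4 nm.

30.4 nm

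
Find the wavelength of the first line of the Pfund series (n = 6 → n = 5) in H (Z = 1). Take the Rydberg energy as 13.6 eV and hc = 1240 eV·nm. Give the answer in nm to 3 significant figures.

The Pfund series terminates on n_f = 5; the first line has n_i = 5+1 = 6.
ΔE = 13.60 × (1/5² − 1/6²) = 0.1662 eV.
λ = 1240 / 0.1662 = 7460 nm.

7460 nm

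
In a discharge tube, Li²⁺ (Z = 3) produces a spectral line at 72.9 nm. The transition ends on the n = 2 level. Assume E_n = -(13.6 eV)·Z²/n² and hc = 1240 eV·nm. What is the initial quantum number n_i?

n_i = 3

The photon energy is ΔE = hc/λ = 1240 / 72.9 = 17.01 eV.
With Z = 3, ΔE = 122.4 × (1/n_f² − 1/n_i²), so 1/n_f² − 1/n_i² = 0.1390.
With n_f = 2: 1/n_i² = 1/4 − 0.1390 = 0.1110, so n_i ≈ 3.00.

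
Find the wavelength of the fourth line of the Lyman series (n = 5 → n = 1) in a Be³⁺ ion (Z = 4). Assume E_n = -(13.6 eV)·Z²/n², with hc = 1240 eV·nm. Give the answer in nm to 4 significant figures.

5.936 nm

The Lyman series terminates on n_f = 1; the fourth line has n_i = 1+4 = 5.
ΔE = 217.6 × (1/1² − 1/5²) = 208.9 eV.
λ = 1240 / 208.9 = 5.936 nm.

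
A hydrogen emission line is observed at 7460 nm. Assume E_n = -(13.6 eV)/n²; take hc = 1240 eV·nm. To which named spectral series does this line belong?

ΔE = 1240/7460 = 0.1662 eV.
This matches 13.6 × (1/5² − 1/6²), so n_f = 5: the Pfund series.

Pfund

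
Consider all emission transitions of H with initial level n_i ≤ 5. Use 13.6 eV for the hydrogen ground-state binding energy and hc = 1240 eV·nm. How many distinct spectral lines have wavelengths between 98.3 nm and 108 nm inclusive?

Enumerate all n_i → n_f pairs with 1 ≤ n_f < n_i ≤ 5 and compute λ = 1240 / [13.6·1·(1/n_f² − 1/n_i²)].
Lines falling in [98.3, 108] nm: 3→1 (102.6 nm).

1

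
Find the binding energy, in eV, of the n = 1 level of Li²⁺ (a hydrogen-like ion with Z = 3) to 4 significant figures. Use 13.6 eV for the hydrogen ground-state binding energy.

E_n = −13.6 Z²/n² = −122.4/n² eV for Z = 3.
E_1 = −122.4/1 = −122.4 eV, so ionization (to E = 0) requires 122.4 eV.

122.4 eV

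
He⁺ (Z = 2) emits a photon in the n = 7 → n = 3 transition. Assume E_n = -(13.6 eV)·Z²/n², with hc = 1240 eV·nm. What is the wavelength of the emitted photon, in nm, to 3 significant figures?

251 nm

For Z = 2 the level energies scale as Z², so the effective Rydberg energy is 13.6 × 4 = 54.40 eV.
ΔE = 54.40 × (1/3² − 1/7²) = 54.40 × 0.09070 = 4.934 eV.
λ = hc/ΔE = 1240 / 4.934 = 251 nm.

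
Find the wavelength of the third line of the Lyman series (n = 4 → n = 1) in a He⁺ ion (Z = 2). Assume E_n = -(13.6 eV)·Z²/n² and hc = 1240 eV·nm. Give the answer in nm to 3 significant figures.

24.3 nm

The Lyman series terminates on n_f = 1; the third line has n_i = 1+3 = 4.
ΔE = 54.40 × (1/1² − 1/4²) = 51.00 eV.
λ = 1240 / 51.00 = 24.3 nm.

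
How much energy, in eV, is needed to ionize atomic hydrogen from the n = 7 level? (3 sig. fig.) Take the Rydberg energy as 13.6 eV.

E_7 = −13.60/49 = −0.278 eV, so ionization (to E = 0) requires 0.278 eV.

0.278 eV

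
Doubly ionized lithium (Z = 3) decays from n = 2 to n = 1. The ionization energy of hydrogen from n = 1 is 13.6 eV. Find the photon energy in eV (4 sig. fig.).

91.80 eV

The Bohr energies scale as Z², so for Z = 3: E_n = −122.4/n² eV.
E_2 = −122.4/4 = −30.60 eV and E_1 = −122.4/1 = −122.4 eV.
The photon energy is |E_2 − E_1| = 91.80 eV.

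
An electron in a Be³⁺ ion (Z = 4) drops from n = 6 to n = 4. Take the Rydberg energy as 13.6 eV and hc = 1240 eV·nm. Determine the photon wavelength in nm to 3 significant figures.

For Z = 4 the level energies scale as Z², so the effective Rydberg energy is 13.6 × 16 = 217.6 eV.
ΔE = 217.6 × (1/4² − 1/6²) = 217.6 × 0.03472 = 7.556 eV.
λ = hc/ΔE = 1240 / 7.556 = 164 nm.

164 nm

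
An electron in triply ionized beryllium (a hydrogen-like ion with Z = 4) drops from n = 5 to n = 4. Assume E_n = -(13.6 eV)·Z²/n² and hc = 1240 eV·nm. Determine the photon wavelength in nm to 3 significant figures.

For Z = 4 the level energies scale as Z², so the effective Rydberg energy is 13.6 × 16 = 217.6 eV.
ΔE = 217.6 × (1/4² − 1/5²) = 217.6 × 0.02250 = 4.896 eV.
λ = hc/ΔE = 1240 / 4.896 = 253 nm.

253 nm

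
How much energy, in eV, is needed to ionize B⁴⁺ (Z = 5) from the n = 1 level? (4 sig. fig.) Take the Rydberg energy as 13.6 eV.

E_n = −13.6 Z²/n² = −340.0/n² eV for Z = 5.
E_1 = −340.0/1 = −340.0 eV, so ionization (to E = 0) requires 340.0 eV.

340.0 eV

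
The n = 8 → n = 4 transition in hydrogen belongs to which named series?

Brackett

The series is set by the lower level: n_f = 4 is the Brackett series.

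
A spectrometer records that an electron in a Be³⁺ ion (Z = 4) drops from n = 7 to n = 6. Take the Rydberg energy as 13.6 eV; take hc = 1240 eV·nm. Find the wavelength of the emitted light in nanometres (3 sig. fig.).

For Z = 4 the level energies scale as Z², so the effective Rydberg energy is 13.6 × 16 = 217.6 eV.
ΔE = 217.6 × (1/6² − 1/7²) = 217.6 × 0.007370 = 1.604 eV.
λ = hc/ΔE = 1240 / 1.604 = 773 nm.

773 nm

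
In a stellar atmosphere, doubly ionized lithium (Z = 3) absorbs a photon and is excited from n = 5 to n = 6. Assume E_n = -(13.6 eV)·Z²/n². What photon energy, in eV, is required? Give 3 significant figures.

The Bohr energies scale as Z², so for Z = 3: E_n = −122.4/n² eV.
E_6 = −122.4/36 = −3.400 eV and E_5 = −122.4/25 = −4.896 eV.
The photon energy is |E_6 − E_5| = 1.50 eV.

1.50 eV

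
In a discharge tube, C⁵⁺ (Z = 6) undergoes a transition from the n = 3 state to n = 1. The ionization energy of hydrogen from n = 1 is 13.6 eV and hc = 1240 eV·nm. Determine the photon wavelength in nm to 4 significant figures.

For Z = 6 the level energies scale as Z², so the effective Rydberg energy is 13.6 × 36 = 489.6 eV.
ΔE = 489.6 × (1/1² − 1/3²) = 489.6 × 0.8889 = 435.2 eV.
λ = hc/ΔE = 1240 / 435.2 = 2.849 nm.

2.849 nm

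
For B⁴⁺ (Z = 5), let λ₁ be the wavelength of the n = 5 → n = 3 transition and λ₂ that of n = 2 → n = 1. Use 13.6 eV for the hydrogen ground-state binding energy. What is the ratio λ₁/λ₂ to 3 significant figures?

λ ∝ 1/ΔE ∝ 1/(1/n_f² − 1/n_i²), and the Z² and hc factors cancel in the ratio.
λ₁/λ₂ = (1/1² − 1/2²)/(1/3² − 1/5²) = 0.7500/0.07111 = 10.5.

10.5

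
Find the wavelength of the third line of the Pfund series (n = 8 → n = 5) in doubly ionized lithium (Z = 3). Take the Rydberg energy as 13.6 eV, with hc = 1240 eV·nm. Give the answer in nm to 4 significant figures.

415.6 nm

The Pfund series terminates on n_f = 5; the third line has n_i = 5+3 = 8.
ΔE = 122.4 × (1/5² − 1/8²) = 2.984 eV.
λ = 1240 / 2.984 = 415.6 nm.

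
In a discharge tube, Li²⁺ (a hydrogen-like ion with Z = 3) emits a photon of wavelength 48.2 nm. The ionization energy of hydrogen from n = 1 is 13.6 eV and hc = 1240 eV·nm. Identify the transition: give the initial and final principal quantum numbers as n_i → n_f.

The photon energy is ΔE = hc/λ = 1240 / 48.2 = 25.73 eV.
With Z = 3, ΔE = 122.4 × (1/n_f² − 1/n_i²), so 1/n_f² − 1/n_i² = 0.2102.
Trying n_f = 2 gives 1/n_i² = 0.03982, i.e. n_i ≈ 5; this pair matches.

n_i = 5, n_f = 2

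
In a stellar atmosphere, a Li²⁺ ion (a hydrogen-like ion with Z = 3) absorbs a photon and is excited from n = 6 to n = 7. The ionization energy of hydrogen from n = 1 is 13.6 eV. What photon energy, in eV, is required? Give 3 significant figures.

0.902 eV

The Bohr energies scale as Z², so for Z = 3: E_n = −122.4/n² eV.
E_7 = −122.4/49 = −2.498 eV and E_6 = −122.4/36 = −3.400 eV.
The photon energy is |E_7 − E_6| = 0.902 eV.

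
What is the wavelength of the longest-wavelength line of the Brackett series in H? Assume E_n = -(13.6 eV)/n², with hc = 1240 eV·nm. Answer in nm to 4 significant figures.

4052 nm

The Brackett series terminates on n_f = 4; the first line has n_i = 4+1 = 5.
ΔE = 13.60 × (1/4² − 1/5²) = 0.3060 eV.
λ = 1240 / 0.3060 = 4052 nm.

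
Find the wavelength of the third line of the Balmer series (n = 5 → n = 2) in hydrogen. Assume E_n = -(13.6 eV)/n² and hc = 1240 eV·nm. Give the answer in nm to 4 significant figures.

434.2 nm

The Balmer series terminates on n_f = 2; the third line has n_i = 2+3 = 5.
ΔE = 13.60 × (1/2² − 1/5²) = 2.856 eV.
λ = 1240 / 2.856 = 434.2 nm.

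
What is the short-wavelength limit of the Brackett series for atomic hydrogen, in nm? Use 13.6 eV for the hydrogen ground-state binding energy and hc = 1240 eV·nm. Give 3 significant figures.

1460 nm

The Brackett series has lower level n_f = 4; the series limit corresponds to n_i → ∞.
ΔE_max = 13.6 × 1 / 4² = 0.8500 eV.
λ_min = 1240 / 0.8500 = 1460 nm.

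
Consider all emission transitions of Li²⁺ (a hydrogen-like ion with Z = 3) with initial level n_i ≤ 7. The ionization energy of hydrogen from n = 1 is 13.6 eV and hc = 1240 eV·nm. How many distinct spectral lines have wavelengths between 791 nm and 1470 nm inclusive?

2

Enumerate all n_i → n_f pairs with 1 ≤ n_f < n_i ≤ 7 and compute λ = 1240 / [13.6·9·(1/n_f² − 1/n_i²)].
Lines falling in [791, 1470] nm: 6→5 (828.9 nm), 7→6 (1375 nm).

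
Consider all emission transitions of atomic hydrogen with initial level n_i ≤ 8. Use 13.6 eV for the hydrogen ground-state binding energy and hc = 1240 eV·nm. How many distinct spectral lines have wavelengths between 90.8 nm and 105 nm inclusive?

Enumerate all n_i → n_f pairs with 1 ≤ n_f < n_i ≤ 8 and compute λ = 1240 / [13.6·1·(1/n_f² − 1/n_i²)].
Lines falling in [90.8, 105] nm: 8→1 (92.62 nm), 7→1 (93.08 nm), 6→1 (93.78 nm), 5→1 (94.98 nm), 4→1 (97.25 nm), 3→1 (102.6 nm).

6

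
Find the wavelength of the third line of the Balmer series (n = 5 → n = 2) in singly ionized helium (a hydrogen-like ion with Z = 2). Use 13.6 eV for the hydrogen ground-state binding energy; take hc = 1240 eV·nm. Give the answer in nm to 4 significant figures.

The Balmer series terminates on n_f = 2; the third line has n_i = 2+3 = 5.
ΔE = 54.40 × (1/2² − 1/5²) = 11.42 eV.
λ = 1240 / 11.42 = 108.5 nm.

108.5 nm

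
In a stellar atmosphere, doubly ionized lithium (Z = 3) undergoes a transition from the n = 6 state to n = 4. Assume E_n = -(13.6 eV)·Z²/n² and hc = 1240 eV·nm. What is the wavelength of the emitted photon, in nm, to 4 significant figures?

For Z = 3 the level energies scale as Z², so the effective Rydberg energy is 13.6 × 9 = 122.4 eV.
ΔE = 122.4 × (1/4² − 1/6²) = 122.4 × 0.03472 = 4.250 eV.
λ = hc/ΔE = 1240 / 4.250 = 291.8 nm.

291.8 nm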